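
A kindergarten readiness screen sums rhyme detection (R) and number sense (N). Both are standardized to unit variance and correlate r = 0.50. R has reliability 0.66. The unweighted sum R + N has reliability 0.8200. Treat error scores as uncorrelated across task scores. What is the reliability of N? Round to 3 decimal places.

Var(R+N) = 2 + 2·0.50 = 3.000.
True-score variance = ρ_R + ρ_N + 2·0.50, so 0.8200 = (0.66 + ρ_N + 1.00) / 3.000.
ρ_N = 0.8200·3.000 − 0.66 − 1.00 = 0.800.

0.800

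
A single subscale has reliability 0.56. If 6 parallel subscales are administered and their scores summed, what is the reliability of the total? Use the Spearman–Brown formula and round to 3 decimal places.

ρ_k = kρ / (1 + (k−1)ρ) = 6·0.56 / (1 + 5·0.56) = 3.360 / 3.800 = 0.884.

0.884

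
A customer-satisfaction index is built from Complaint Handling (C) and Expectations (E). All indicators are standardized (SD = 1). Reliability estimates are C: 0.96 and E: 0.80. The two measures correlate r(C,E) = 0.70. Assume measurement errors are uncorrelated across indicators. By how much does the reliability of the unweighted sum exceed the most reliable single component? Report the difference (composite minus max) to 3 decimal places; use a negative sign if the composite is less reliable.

-0.031

Var(sum) = 2 + 1.4 = 3.4; true-score variance = 1.76 + 1.4 = 3.16; composite reliability = 0.9294.
Max component reliability = 0.9600.
Difference = 0.9294 − 0.9600 = -0.031.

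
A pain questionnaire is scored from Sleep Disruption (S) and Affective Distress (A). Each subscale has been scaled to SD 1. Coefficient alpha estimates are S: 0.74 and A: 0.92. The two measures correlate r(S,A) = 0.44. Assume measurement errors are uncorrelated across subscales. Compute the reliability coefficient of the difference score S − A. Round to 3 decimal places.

0.696

Var(S−A) = 1 + 1 − 2·0.44 = 2 − 0.88 = 1.12.
Because errors are independent across components, Cov(Tᵢ,Tⱼ) = Cov(Xᵢ,Xⱼ); the off-diagonal part of the true-score variance is the same as above.
True-score variance = [0.74 + 0.92] − 0.88 = 1.66 − 0.88 = 0.78.
Reliability = 0.78 / 1.12 = 0.696.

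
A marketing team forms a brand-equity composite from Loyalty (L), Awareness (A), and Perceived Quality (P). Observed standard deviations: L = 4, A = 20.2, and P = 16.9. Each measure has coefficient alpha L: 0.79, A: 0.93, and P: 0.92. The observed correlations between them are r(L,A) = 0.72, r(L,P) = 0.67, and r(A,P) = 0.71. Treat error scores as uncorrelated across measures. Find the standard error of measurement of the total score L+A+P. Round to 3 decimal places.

7.401

Var(total) = 709.65 + 691.696 = 1401.35.
True-score variance = 654.878 + 691.696 = 1346.57, so reliability = 0.9609.
Error variance = 1401.35 − 1346.57 = 54.7716; SEM = √54.7716 = 7.401.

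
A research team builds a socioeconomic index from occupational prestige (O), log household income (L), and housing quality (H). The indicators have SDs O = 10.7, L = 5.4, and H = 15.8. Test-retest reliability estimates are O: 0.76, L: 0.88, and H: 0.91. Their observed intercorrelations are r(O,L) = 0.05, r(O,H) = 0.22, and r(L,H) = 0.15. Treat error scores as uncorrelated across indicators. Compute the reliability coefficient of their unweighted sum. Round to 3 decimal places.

0.893

Var(O+L+H) = 10.7² + 5.4² + 15.8² + 2·[10.7·5.4·0.05 + 10.7·15.8·0.22 + 5.4·15.8·0.15] = 393.29 + 105.76 = 499.05.
With uncorrelated errors the cross-covariances are all true-score covariance, so they carry over unchanged; only the diagonal terms shrink to ρᵢσᵢ².
True-score variance = [10.7²·0.76 + 5.4²·0.88 + 15.8²·0.91] + 105.76 = 339.846 + 105.76 = 445.606.
Reliability = 445.606 / 499.05 = 0.893.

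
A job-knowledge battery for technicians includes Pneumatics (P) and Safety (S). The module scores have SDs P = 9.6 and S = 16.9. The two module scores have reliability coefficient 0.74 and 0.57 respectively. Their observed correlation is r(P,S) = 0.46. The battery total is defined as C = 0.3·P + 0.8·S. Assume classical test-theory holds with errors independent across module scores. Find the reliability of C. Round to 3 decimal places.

Var(C) = 0.3²·9.6² + 0.8²·16.9² + 2·[0.24·9.6·16.9·0.46] = 191.085 + 35.8226 = 226.907.
Because errors are independent across components, Cov(Tᵢ,Tⱼ) = Cov(Xᵢ,Xⱼ); the off-diagonal part of the true-score variance is the same as above.
True-score variance = [0.3²·9.6²·0.74 + 0.8²·16.9²·0.57] + 35.8226 = 110.328 + 35.8226 = 146.151.
Reliability = 146.151 / 226.907 = 0.644.

0.644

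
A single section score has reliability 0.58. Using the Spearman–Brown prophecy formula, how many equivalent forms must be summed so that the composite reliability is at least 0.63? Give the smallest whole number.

2

k ≥ ρ*(1−ρ₁)/(ρ₁(1−ρ*)) = 0.63·0.42 / (0.58·0.37) = 1.233.
Smallest integer k = 2.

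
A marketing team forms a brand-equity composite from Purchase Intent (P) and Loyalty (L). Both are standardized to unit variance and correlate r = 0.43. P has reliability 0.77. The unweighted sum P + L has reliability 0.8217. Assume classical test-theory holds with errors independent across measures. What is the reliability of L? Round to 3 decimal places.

Var(P+L) = 2 + 2·0.43 = 2.860.
True-score variance = ρ_P + ρ_L + 2·0.43, so 0.8217 = (0.77 + ρ_L + 0.86) / 2.860.
ρ_L = 0.8217·2.860 − 0.77 − 0.86 = 0.720.

0.720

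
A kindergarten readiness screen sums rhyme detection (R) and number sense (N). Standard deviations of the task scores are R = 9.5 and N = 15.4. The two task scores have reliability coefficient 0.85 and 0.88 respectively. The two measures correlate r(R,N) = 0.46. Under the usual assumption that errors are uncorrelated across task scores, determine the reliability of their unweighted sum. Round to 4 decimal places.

Var(R+N) = 9.5² + 15.4² + 2·[9.5·15.4·0.46] = 327.41 + 134.596 = 462.006.
Under uncorrelated errors the observed covariances equal the true-score covariances, so only the own-variance terms attenuate.
True-score variance = [9.5²·0.85 + 15.4²·0.88] + 134.596 = 285.413 + 134.596 = 420.009.
Reliability = 420.009 / 462.006 = 0.9091.

0.9091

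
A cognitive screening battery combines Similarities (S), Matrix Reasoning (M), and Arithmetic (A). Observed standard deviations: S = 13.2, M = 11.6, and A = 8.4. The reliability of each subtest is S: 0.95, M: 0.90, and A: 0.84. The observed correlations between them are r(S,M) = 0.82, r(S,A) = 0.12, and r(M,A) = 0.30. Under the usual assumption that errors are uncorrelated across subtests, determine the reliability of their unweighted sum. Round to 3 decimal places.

Var(S+M+A) = 13.2² + 11.6² + 8.4² + 2·[13.2·11.6·0.82 + 13.2·8.4·0.12 + 11.6·8.4·0.30] = 379.36 + 336.192 = 715.552.
Under uncorrelated errors the observed covariances equal the true-score covariances, so only the own-variance terms attenuate.
True-score variance = [13.2²·0.95 + 11.6²·0.90 + 8.4²·0.84] + 336.192 = 345.902 + 336.192 = 682.094.
Reliability = 682.094 / 715.552 = 0.953.

0.953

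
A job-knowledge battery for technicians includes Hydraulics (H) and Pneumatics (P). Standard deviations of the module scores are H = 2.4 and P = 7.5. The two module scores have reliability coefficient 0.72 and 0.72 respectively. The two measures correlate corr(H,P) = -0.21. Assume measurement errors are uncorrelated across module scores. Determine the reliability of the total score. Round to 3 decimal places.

0.681

Var(H+P) = 2.4² + 7.5² + 2·[2.4·7.5·(-0.21)] = 62.01 − 7.56 = 54.45.
Because errors are independent across components, Cov(Tᵢ,Tⱼ) = Cov(Xᵢ,Xⱼ); the off-diagonal part of the true-score variance is the same as above.
True-score variance = [2.4²·0.72 + 7.5²·0.72] − 7.56 = 44.6472 − 7.56 = 37.0872.
Reliability = 37.0872 / 54.45 = 0.681.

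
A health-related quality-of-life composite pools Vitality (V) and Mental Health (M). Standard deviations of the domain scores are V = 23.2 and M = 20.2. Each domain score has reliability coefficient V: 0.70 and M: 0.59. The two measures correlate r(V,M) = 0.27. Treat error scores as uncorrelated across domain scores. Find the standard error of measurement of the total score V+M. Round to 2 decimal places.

Var(total) = 946.28 + 253.066 = 1199.35.
True-score variance = 617.512 + 253.066 = 870.577, so reliability = 0.7259.
Error variance = 1199.35 − 870.577 = 328.768; SEM = √328.768 = 18.13.

18.13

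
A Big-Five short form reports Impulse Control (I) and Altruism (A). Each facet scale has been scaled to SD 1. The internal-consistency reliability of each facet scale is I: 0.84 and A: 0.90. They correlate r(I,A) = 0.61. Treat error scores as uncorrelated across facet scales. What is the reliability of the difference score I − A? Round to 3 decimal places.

Var(I−A) = 1 + 1 − 2·0.61 = 2 − 1.22 = 0.78.
With uncorrelated errors the cross-covariances are all true-score covariance, so they carry over unchanged; only the diagonal terms shrink to ρᵢσᵢ².
True-score variance = [0.84 + 0.90] − 1.22 = 1.74 − 1.22 = 0.52.
Reliability = 0.52 / 0.78 = 0.667.

0.667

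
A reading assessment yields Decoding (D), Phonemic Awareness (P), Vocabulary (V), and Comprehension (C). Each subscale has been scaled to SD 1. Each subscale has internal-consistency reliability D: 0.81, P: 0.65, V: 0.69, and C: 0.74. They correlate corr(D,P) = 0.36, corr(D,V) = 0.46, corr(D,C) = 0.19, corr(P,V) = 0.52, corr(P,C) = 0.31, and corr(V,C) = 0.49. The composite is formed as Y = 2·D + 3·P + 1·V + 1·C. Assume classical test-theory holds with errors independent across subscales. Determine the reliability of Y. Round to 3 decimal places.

0.839

Var(Y) = 2² + 3² + 1 + 1 + 2·[6·0.36 + 2·0.46 + 2·0.19 + 3·0.52 + 3·0.31 + 0.49] = 15 + 12.88 = 27.88.
With uncorrelated errors the cross-covariances are all true-score covariance, so they carry over unchanged; only the diagonal terms shrink to ρᵢσᵢ².
True-score variance = [2²·0.81 + 3²·0.65 + 0.69 + 0.74] + 12.88 = 10.52 + 12.88 = 23.4.
Reliability = 23.4 / 27.88 = 0.839.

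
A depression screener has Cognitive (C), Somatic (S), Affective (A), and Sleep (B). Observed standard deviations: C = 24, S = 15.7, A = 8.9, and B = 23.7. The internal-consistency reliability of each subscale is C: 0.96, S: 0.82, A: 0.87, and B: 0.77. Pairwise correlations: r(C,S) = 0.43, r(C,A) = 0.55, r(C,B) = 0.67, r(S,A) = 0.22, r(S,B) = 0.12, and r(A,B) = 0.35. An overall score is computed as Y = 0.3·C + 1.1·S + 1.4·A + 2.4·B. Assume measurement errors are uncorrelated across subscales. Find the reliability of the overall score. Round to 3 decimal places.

Var(Y) = 0.3²·24² + 1.1²·15.7² + 1.4²·8.9² + 2.4²·23.7² + 2·[0.33·24·15.7·0.43 + 0.42·24·8.9·0.55 + 0.72·24·23.7·0.67 + 1.54·15.7·8.9·0.22 + 2.64·15.7·23.7·0.12 + 3.36·8.9·23.7·0.35] = 3740.68 + 1580.94 = 5321.62.
With uncorrelated errors the cross-covariances are all true-score covariance, so they carry over unchanged; only the diagonal terms shrink to ρᵢσᵢ².
True-score variance = [0.3²·24²·0.96 + 1.1²·15.7²·0.82 + 1.4²·8.9²·0.87 + 2.4²·23.7²·0.77] + 1580.94 = 2920.61 + 1580.94 = 4501.55.
Reliability = 4501.55 / 5321.62 = 0.846.

0.846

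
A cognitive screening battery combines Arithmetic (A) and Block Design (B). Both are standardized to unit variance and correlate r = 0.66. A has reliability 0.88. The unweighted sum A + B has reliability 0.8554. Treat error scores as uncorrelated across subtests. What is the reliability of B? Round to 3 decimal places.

0.640

Var(A+B) = 2 + 2·0.66 = 3.320.
True-score variance = ρ_A + ρ_B + 2·0.66, so 0.8554 = (0.88 + ρ_B + 1.32) / 3.320.
ρ_B = 0.8554·3.320 − 0.88 − 1.32 = 0.640.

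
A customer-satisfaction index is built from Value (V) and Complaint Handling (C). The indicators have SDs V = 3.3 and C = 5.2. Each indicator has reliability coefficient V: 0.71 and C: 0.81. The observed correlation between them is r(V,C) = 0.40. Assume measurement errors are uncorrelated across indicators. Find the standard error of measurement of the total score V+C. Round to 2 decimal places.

Var(total) = 37.93 + 13.728 = 51.658.
True-score variance = 29.6343 + 13.728 = 43.3623, so reliability = 0.8394.
Error variance = 51.658 − 43.3623 = 8.2957; SEM = √8.2957 = 2.88.

2.88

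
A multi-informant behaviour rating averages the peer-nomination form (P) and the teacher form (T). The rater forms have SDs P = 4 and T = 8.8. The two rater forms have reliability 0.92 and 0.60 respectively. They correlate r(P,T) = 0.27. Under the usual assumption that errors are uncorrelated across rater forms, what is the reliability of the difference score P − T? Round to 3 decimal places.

0.567

Var(P−T) = 4² + 8.8² − 2·4·8.8·0.27 = 93.44 − 19.008 = 74.432.
Under uncorrelated errors the observed covariances equal the true-score covariances, so only the own-variance terms attenuate.
True-score variance = [4²·0.92 + 8.8²·0.60] − 19.008 = 61.184 − 19.008 = 42.176.
Reliability = 42.176 / 74.432 = 0.567.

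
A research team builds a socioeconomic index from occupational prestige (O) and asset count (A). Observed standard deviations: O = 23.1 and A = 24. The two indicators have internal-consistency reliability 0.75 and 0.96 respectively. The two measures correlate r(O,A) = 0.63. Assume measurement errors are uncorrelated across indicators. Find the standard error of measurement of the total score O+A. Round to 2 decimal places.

12.51

Var(total) = 1109.61 + 698.544 = 1808.15.
True-score variance = 953.168 + 698.544 = 1651.71, so reliability = 0.9135.
Error variance = 1808.15 − 1651.71 = 156.443; SEM = √156.443 = 12.51.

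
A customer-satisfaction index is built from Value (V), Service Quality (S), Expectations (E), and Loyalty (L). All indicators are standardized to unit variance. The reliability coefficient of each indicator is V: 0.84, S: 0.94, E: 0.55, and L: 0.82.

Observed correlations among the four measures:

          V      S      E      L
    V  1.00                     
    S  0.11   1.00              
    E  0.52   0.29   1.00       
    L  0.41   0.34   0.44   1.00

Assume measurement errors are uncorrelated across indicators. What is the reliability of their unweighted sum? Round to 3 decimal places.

0.897

Var(V+S+E+L) = 4 + 2·[0.11 + 0.52 + 0.41 + 0.29 + 0.34 + 0.44] = 4 + 4.22 = 8.22.
Under uncorrelated errors the observed covariances equal the true-score covariances, so only the own-variance terms attenuate.
True-score variance = [0.84 + 0.94 + 0.55 + 0.82] + 4.22 = 3.15 + 4.22 = 7.37.
Reliability = 7.37 / 8.22 = 0.897.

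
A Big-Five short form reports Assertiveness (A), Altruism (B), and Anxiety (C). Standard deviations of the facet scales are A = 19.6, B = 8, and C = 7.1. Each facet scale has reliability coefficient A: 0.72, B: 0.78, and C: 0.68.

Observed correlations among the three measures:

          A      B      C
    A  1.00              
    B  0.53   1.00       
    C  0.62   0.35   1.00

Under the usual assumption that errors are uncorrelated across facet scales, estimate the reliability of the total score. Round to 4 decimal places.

0.8429

Var(A+B+C) = 19.6² + 8² + 7.1² + 2·[19.6·8·0.53 + 19.6·7.1·0.62 + 8·7.1·0.35] = 498.57 + 378.526 = 877.096.
With uncorrelated errors the cross-covariances are all true-score covariance, so they carry over unchanged; only the diagonal terms shrink to ρᵢσᵢ².
True-score variance = [19.6²·0.72 + 8²·0.78 + 7.1²·0.68] + 378.526 = 360.794 + 378.526 = 739.32.
Reliability = 739.32 / 877.096 = 0.8429.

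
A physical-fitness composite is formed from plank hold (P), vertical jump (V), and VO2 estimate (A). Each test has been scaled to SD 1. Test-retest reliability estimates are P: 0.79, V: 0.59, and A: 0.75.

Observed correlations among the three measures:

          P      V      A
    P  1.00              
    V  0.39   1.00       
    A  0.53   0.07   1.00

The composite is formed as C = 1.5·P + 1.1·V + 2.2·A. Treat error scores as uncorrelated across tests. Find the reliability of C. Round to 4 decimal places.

Var(C) = 1.5² + 1.1² + 2.2² + 2·[1.65·0.39 + 3.3·0.53 + 2.42·0.07] = 8.3 + 5.1238 = 13.4238.
Because errors are independent across components, Cov(Tᵢ,Tⱼ) = Cov(Xᵢ,Xⱼ); the off-diagonal part of the true-score variance is the same as above.
True-score variance = [1.5²·0.79 + 1.1²·0.59 + 2.2²·0.75] + 5.1238 = 6.1214 + 5.1238 = 11.2452.
Reliability = 11.2452 / 13.4238 = 0.8377.

0.8377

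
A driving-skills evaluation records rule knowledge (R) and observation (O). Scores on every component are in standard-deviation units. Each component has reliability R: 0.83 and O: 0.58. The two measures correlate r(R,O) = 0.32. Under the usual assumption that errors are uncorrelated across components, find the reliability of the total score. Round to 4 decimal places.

0.7765

Var(R+O) = 2 + 2·[0.32] = 2 + 0.64 = 2.64.
With uncorrelated errors the cross-covariances are all true-score covariance, so they carry over unchanged; only the diagonal terms shrink to ρᵢσᵢ².
True-score variance = [0.83 + 0.58] + 0.64 = 1.41 + 0.64 = 2.05.
Reliability = 2.05 / 2.64 = 0.7765.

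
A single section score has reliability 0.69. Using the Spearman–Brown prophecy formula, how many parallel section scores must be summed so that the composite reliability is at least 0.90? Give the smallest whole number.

5

k ≥ ρ*(1−ρ₁)/(ρ₁(1−ρ*)) = 0.90·0.31 / (0.69·0.10) = 4.043.
Smallest integer k = 5.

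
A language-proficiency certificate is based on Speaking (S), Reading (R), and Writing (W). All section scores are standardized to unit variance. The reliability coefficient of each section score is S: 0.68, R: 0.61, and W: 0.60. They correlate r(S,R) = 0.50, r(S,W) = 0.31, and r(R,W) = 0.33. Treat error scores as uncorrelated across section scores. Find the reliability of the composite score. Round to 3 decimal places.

0.790

Var(S+R+W) = 3 + 2·[0.50 + 0.31 + 0.33] = 3 + 2.28 = 5.28.
Under uncorrelated errors the observed covariances equal the true-score covariances, so only the own-variance terms attenuate.
True-score variance = [0.68 + 0.61 + 0.60] + 2.28 = 1.89 + 2.28 = 4.17.
Reliability = 4.17 / 5.28 = 0.790.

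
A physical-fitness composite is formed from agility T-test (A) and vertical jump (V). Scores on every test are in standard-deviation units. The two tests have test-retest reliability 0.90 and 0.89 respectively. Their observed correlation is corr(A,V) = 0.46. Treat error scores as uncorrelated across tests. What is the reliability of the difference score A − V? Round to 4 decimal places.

Var(A−V) = 1 + 1 − 2·0.46 = 2 − 0.92 = 1.08.
Under uncorrelated errors the observed covariances equal the true-score covariances, so only the own-variance terms attenuate.
True-score variance = [0.90 + 0.89] − 0.92 = 1.79 − 0.92 = 0.87.
Reliability = 0.87 / 1.08 = 0.8056.

0.8056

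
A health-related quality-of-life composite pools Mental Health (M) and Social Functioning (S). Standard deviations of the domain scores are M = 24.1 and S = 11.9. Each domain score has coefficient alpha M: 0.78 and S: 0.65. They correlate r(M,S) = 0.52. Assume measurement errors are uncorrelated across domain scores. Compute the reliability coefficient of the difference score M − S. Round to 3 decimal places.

0.582

Var(M−S) = 24.1² + 11.9² − 2·24.1·11.9·0.52 = 722.42 − 298.262 = 424.158.
With uncorrelated errors the cross-covariances are all true-score covariance, so they carry over unchanged; only the diagonal terms shrink to ρᵢσᵢ².
True-score variance = [24.1²·0.78 + 11.9²·0.65] − 298.262 = 545.078 − 298.262 = 246.817.
Reliability = 246.817 / 424.158 = 0.582.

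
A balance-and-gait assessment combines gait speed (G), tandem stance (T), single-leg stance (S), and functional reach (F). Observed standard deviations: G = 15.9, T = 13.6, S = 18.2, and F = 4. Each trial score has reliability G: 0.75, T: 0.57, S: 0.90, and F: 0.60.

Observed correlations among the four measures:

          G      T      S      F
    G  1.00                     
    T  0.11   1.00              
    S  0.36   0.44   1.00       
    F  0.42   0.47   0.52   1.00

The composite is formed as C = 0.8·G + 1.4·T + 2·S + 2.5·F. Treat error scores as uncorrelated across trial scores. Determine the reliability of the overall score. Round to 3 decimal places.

Var(C) = 0.8²·15.9² + 1.4²·13.6² + 2²·18.2² + 2.5²·4² + 2·[1.12·15.9·13.6·0.11 + 1.6·15.9·18.2·0.36 + 2·15.9·4·0.42 + 2.8·13.6·18.2·0.44 + 3.5·13.6·4·0.47 + 5·18.2·4·0.52] = 1949.28 + 1660.92 = 3610.2.
Because errors are independent across components, Cov(Tᵢ,Tⱼ) = Cov(Xᵢ,Xⱼ); the off-diagonal part of the true-score variance is the same as above.
True-score variance = [0.8²·15.9²·0.75 + 1.4²·13.6²·0.57 + 2²·18.2²·0.90 + 2.5²·4²·0.60] + 1660.92 = 1580.45 + 1660.92 = 3241.37.
Reliability = 3241.37 / 3610.2 = 0.898.

0.898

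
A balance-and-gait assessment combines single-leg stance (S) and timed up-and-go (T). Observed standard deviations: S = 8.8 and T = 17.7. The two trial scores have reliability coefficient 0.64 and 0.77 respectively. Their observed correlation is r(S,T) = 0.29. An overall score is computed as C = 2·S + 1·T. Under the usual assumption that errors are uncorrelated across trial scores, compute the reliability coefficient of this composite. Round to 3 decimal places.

0.772

Var(C) = 2²·8.8² + 17.7² + 2·[2·8.8·17.7·0.29] = 623.05 + 180.682 = 803.732.
With uncorrelated errors the cross-covariances are all true-score covariance, so they carry over unchanged; only the diagonal terms shrink to ρᵢσᵢ².
True-score variance = [2²·8.8²·0.64 + 17.7²·0.77] + 180.682 = 439.48 + 180.682 = 620.161.
Reliability = 620.161 / 803.732 = 0.772.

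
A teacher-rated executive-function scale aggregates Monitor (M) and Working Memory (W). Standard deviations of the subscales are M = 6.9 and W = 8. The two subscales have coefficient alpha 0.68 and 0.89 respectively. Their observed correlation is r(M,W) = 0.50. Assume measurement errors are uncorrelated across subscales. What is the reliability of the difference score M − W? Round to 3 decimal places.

0.605

Var(M−W) = 6.9² + 8² − 2·6.9·8·0.50 = 111.61 − 55.2 = 56.41.
Under uncorrelated errors the observed covariances equal the true-score covariances, so only the own-variance terms attenuate.
True-score variance = [6.9²·0.68 + 8²·0.89] − 55.2 = 89.3348 − 55.2 = 34.1348.
Reliability = 34.1348 / 56.41 = 0.605.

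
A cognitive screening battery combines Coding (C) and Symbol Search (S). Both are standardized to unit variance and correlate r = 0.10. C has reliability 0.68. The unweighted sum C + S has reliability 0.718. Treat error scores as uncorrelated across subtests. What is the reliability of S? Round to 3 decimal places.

0.700

Var(C+S) = 2 + 2·0.10 = 2.200.
True-score variance = ρ_C + ρ_S + 2·0.10, so 0.718 = (0.68 + ρ_S + 0.20) / 2.200.
ρ_S = 0.718·2.200 − 0.68 − 0.20 = 0.700.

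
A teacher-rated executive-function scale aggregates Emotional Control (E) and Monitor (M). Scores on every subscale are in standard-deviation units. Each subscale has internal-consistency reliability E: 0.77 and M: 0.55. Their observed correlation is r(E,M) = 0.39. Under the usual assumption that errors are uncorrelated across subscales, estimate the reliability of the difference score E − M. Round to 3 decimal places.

Var(E−M) = 1 + 1 − 2·0.39 = 2 − 0.78 = 1.22.
Under uncorrelated errors the observed covariances equal the true-score covariances, so only the own-variance terms attenuate.
True-score variance = [0.77 + 0.55] − 0.78 = 1.32 − 0.78 = 0.54.
Reliability = 0.54 / 1.22 = 0.443.

0.443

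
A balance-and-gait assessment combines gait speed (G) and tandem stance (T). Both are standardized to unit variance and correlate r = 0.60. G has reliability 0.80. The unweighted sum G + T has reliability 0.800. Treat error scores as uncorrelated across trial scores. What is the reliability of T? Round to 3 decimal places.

0.560

Var(G+T) = 2 + 2·0.60 = 3.200.
True-score variance = ρ_G + ρ_T + 2·0.60, so 0.800 = (0.80 + ρ_T + 1.20) / 3.200.
ρ_T = 0.800·3.200 − 0.80 − 1.20 = 0.560.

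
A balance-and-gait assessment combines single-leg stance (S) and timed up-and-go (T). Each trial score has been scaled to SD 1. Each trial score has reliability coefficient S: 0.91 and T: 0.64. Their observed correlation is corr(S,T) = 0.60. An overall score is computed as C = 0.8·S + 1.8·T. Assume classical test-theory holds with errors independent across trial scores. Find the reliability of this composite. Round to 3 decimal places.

0.782

Var(C) = 0.8² + 1.8² + 2·[1.44·0.60] = 3.88 + 1.728 = 5.608.
Under uncorrelated errors the observed covariances equal the true-score covariances, so only the own-variance terms attenuate.
True-score variance = [0.8²·0.91 + 1.8²·0.64] + 1.728 = 2.656 + 1.728 = 4.384.
Reliability = 4.384 / 5.608 = 0.782.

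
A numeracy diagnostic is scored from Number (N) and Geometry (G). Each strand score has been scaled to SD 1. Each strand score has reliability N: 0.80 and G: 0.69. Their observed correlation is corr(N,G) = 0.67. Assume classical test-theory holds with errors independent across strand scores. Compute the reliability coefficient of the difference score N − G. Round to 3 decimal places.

Var(N−G) = 1 + 1 − 2·0.67 = 2 − 1.34 = 0.66.
Under uncorrelated errors the observed covariances equal the true-score covariances, so only the own-variance terms attenuate.
True-score variance = [0.80 + 0.69] − 1.34 = 1.49 − 1.34 = 0.15.
Reliability = 0.15 / 0.66 = 0.227.

0.227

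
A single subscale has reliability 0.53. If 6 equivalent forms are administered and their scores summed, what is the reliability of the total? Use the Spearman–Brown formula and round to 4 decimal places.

0.8712

ρ_k = kρ / (1 + (k−1)ρ) = 6·0.53 / (1 + 5·0.53) = 3.180 / 3.650 = 0.8712.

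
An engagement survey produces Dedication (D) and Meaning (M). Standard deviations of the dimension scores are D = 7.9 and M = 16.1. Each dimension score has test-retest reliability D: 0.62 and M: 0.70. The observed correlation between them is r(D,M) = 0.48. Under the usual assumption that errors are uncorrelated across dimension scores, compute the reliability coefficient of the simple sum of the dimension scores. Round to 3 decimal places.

0.771

Var(D+M) = 7.9² + 16.1² + 2·[7.9·16.1·0.48] = 321.62 + 122.102 = 443.722.
With uncorrelated errors the cross-covariances are all true-score covariance, so they carry over unchanged; only the diagonal terms shrink to ρᵢσᵢ².
True-score variance = [7.9²·0.62 + 16.1²·0.70] + 122.102 = 220.141 + 122.102 = 342.244.
Reliability = 342.244 / 443.722 = 0.771.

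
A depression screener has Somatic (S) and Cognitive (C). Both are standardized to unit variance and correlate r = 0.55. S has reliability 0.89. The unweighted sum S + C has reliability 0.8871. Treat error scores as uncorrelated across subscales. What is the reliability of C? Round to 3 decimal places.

Var(S+C) = 2 + 2·0.55 = 3.100.
True-score variance = ρ_S + ρ_C + 2·0.55, so 0.8871 = (0.89 + ρ_C + 1.10) / 3.100.
ρ_C = 0.8871·3.100 − 0.89 − 1.10 = 0.760.

0.760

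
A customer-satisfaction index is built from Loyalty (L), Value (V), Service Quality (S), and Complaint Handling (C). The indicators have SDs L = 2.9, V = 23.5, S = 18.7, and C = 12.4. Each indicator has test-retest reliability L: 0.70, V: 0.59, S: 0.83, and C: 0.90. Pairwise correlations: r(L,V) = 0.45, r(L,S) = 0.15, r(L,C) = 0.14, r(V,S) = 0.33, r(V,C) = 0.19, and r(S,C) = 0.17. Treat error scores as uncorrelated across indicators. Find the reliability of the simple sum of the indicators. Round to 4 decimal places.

0.8138

Var(L+V+S+C) = 2.9² + 23.5² + 18.7² + 12.4² + 2·[2.9·23.5·0.45 + 2.9·18.7·0.15 + 2.9·12.4·0.14 + 23.5·18.7·0.33 + 23.5·12.4·0.19 + 18.7·12.4·0.17] = 1064.11 + 567.281 = 1631.39.
Because errors are independent across components, Cov(Tᵢ,Tⱼ) = Cov(Xᵢ,Xⱼ); the off-diagonal part of the true-score variance is the same as above.
True-score variance = [2.9²·0.70 + 23.5²·0.59 + 18.7²·0.83 + 12.4²·0.90] + 567.281 = 760.341 + 567.281 = 1327.62.
Reliability = 1327.62 / 1631.39 = 0.8138.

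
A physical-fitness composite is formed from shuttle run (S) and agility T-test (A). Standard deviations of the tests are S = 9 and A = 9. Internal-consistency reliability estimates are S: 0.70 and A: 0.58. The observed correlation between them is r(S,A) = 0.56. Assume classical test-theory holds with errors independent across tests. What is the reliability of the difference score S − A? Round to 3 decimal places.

0.182

Var(S−A) = 9² + 9² − 2·9·9·0.56 = 162 − 90.72 = 71.28.
Under uncorrelated errors the observed covariances equal the true-score covariances, so only the own-variance terms attenuate.
True-score variance = [9²·0.70 + 9²·0.58] − 90.72 = 103.68 − 90.72 = 12.96.
Reliability = 12.96 / 71.28 = 0.182.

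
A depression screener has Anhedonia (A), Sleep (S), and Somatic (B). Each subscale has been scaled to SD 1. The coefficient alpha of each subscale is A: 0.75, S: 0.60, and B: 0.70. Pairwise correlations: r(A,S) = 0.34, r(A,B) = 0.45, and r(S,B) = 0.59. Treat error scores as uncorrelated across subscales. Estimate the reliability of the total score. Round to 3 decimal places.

Var(A+S+B) = 3 + 2·[0.34 + 0.45 + 0.59] = 3 + 2.76 = 5.76.
Under uncorrelated errors the observed covariances equal the true-score covariances, so only the own-variance terms attenuate.
True-score variance = [0.75 + 0.60 + 0.70] + 2.76 = 2.05 + 2.76 = 4.81.
Reliability = 4.81 / 5.76 = 0.835.

0.835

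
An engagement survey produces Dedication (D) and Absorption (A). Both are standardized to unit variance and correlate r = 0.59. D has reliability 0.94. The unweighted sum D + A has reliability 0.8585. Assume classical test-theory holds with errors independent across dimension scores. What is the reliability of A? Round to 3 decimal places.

Var(D+A) = 2 + 2·0.59 = 3.180.
True-score variance = ρ_D + ρ_A + 2·0.59, so 0.8585 = (0.94 + ρ_A + 1.18) / 3.180.
ρ_A = 0.8585·3.180 − 0.94 − 1.18 = 0.610.

0.610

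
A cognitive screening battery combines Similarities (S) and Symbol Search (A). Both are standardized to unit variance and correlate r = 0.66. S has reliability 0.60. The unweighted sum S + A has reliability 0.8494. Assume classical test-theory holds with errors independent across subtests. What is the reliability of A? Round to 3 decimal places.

0.900

Var(S+A) = 2 + 2·0.66 = 3.320.
True-score variance = ρ_S + ρ_A + 2·0.66, so 0.8494 = (0.60 + ρ_A + 1.32) / 3.320.
ρ_A = 0.8494·3.320 − 0.60 − 1.32 = 0.900.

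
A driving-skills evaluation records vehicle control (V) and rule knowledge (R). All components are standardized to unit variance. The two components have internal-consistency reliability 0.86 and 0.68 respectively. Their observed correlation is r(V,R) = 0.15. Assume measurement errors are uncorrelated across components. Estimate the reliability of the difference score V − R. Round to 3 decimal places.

0.729

Var(V−R) = 1 + 1 − 2·0.15 = 2 − 0.3 = 1.7.
Because errors are independent across components, Cov(Tᵢ,Tⱼ) = Cov(Xᵢ,Xⱼ); the off-diagonal part of the true-score variance is the same as above.
True-score variance = [0.86 + 0.68] − 0.3 = 1.54 − 0.3 = 1.24.
Reliability = 1.24 / 1.7 = 0.729.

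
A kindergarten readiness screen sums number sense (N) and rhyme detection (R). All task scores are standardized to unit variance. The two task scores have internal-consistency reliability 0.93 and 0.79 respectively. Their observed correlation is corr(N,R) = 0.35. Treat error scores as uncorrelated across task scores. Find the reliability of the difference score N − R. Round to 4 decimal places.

Var(N−R) = 1 + 1 − 2·0.35 = 2 − 0.7 = 1.3.
With uncorrelated errors the cross-covariances are all true-score covariance, so they carry over unchanged; only the diagonal terms shrink to ρᵢσᵢ².
True-score variance = [0.93 + 0.79] − 0.7 = 1.72 − 0.7 = 1.02.
Reliability = 1.02 / 1.3 = 0.7846.

0.7846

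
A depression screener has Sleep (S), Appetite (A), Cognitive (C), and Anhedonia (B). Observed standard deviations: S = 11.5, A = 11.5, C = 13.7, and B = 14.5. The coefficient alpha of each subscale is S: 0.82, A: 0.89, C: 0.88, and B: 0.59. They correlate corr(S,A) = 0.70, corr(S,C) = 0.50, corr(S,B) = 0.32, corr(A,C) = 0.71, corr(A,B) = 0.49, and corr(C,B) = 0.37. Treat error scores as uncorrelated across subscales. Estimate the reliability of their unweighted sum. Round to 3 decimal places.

0.911

Var(S+A+C+B) = 11.5² + 11.5² + 13.7² + 14.5² + 2·[11.5·11.5·0.70 + 11.5·13.7·0.50 + 11.5·14.5·0.32 + 11.5·13.7·0.71 + 11.5·14.5·0.49 + 13.7·14.5·0.37] = 662.44 + 983.557 = 1646.
With uncorrelated errors the cross-covariances are all true-score covariance, so they carry over unchanged; only the diagonal terms shrink to ρᵢσᵢ².
True-score variance = [11.5²·0.82 + 11.5²·0.89 + 13.7²·0.88 + 14.5²·0.59] + 983.557 = 515.362 + 983.557 = 1498.92.
Reliability = 1498.92 / 1646 = 0.911.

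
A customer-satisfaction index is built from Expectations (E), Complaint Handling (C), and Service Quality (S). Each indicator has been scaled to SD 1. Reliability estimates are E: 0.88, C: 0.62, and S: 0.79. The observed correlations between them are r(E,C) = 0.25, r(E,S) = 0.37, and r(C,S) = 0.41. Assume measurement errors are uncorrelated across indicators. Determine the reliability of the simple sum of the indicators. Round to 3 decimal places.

0.860

Var(E+C+S) = 3 + 2·[0.25 + 0.37 + 0.41] = 3 + 2.06 = 5.06.
Because errors are independent across components, Cov(Tᵢ,Tⱼ) = Cov(Xᵢ,Xⱼ); the off-diagonal part of the true-score variance is the same as above.
True-score variance = [0.88 + 0.62 + 0.79] + 2.06 = 2.29 + 2.06 = 4.35.
Reliability = 4.35 / 5.06 = 0.860.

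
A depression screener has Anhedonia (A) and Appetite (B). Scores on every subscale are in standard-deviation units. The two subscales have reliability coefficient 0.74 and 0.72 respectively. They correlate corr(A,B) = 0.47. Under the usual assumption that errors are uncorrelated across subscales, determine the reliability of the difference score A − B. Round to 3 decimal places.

Var(A−B) = 1 + 1 − 2·0.47 = 2 − 0.94 = 1.06.
With uncorrelated errors the cross-covariances are all true-score covariance, so they carry over unchanged; only the diagonal terms shrink to ρᵢσᵢ².
True-score variance = [0.74 + 0.72] − 0.94 = 1.46 − 0.94 = 0.52.
Reliability = 0.52 / 1.06 = 0.491.

0.491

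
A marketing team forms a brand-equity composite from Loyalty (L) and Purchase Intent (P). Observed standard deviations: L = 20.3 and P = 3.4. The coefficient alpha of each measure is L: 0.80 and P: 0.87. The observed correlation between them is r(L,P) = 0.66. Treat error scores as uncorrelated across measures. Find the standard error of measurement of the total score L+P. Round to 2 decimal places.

Var(total) = 423.65 + 91.1064 = 514.756.
True-score variance = 339.729 + 91.1064 = 430.836, so reliability = 0.8370.
Error variance = 514.756 − 430.836 = 83.9208; SEM = √83.9208 = 9.16.

9.16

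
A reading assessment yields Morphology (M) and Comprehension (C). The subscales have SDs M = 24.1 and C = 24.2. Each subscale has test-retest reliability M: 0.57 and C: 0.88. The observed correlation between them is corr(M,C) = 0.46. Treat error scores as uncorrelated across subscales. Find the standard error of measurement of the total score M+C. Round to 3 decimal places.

17.889

Var(total) = 1166.45 + 536.562 = 1703.01.
True-score variance = 846.425 + 536.562 = 1382.99, so reliability = 0.8121.
Error variance = 1703.01 − 1382.99 = 320.025; SEM = √320.025 = 17.889.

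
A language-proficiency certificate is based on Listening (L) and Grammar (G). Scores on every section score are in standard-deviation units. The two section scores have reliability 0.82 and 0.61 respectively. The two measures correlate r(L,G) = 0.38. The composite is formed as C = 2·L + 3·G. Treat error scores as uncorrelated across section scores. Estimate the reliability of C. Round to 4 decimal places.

0.7591

Var(C) = 2² + 3² + 2·[6·0.38] = 13 + 4.56 = 17.56.
With uncorrelated errors the cross-covariances are all true-score covariance, so they carry over unchanged; only the diagonal terms shrink to ρᵢσᵢ².
True-score variance = [2²·0.82 + 3²·0.61] + 4.56 = 8.77 + 4.56 = 13.33.
Reliability = 13.33 / 17.56 = 0.7591.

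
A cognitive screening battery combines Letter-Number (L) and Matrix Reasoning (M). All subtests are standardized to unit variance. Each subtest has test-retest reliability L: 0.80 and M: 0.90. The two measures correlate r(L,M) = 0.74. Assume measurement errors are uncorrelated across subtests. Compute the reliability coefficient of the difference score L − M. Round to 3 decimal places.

Var(L−M) = 1 + 1 − 2·0.74 = 2 − 1.48 = 0.52.
Because errors are independent across components, Cov(Tᵢ,Tⱼ) = Cov(Xᵢ,Xⱼ); the off-diagonal part of the true-score variance is the same as above.
True-score variance = [0.80 + 0.90] − 1.48 = 1.7 − 1.48 = 0.22.
Reliability = 0.22 / 0.52 = 0.423.

0.423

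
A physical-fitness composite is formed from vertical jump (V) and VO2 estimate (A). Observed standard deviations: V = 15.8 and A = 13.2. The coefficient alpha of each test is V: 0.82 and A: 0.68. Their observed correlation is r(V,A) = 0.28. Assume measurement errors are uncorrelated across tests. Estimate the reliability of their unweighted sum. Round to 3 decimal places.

Var(V+A) = 15.8² + 13.2² + 2·[15.8·13.2·0.28] = 423.88 + 116.794 = 540.674.
Because errors are independent across components, Cov(Tᵢ,Tⱼ) = Cov(Xᵢ,Xⱼ); the off-diagonal part of the true-score variance is the same as above.
True-score variance = [15.8²·0.82 + 13.2²·0.68] + 116.794 = 323.188 + 116.794 = 439.982.
Reliability = 439.982 / 540.674 = 0.814.

0.814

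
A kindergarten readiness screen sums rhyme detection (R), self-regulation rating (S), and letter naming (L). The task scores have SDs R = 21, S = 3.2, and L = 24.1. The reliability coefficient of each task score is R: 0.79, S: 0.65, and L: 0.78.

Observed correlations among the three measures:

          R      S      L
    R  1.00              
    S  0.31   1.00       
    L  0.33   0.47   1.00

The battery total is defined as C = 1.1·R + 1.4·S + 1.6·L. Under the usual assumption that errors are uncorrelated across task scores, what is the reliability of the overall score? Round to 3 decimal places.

0.844

Var(C) = 1.1²·21² + 1.4²·3.2² + 1.6²·24.1² + 2·[1.54·21·3.2·0.31 + 1.76·21·24.1·0.33 + 2.24·3.2·24.1·0.47] = 2040.55 + 814.432 = 2854.99.
With uncorrelated errors the cross-covariances are all true-score covariance, so they carry over unchanged; only the diagonal terms shrink to ρᵢσᵢ².
True-score variance = [1.1²·21²·0.79 + 1.4²·3.2²·0.65 + 1.6²·24.1²·0.78] + 814.432 = 1594.36 + 814.432 = 2408.79.
Reliability = 2408.79 / 2854.99 = 0.844.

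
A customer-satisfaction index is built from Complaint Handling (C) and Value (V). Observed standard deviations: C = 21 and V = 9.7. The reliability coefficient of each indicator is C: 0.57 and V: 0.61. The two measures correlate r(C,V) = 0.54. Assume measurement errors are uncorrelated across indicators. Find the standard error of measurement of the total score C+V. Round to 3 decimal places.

Var(total) = 535.09 + 219.996 = 755.086.
True-score variance = 308.765 + 219.996 = 528.761, so reliability = 0.7003.
Error variance = 755.086 − 528.761 = 226.325; SEM = √226.325 = 15.044.

15.044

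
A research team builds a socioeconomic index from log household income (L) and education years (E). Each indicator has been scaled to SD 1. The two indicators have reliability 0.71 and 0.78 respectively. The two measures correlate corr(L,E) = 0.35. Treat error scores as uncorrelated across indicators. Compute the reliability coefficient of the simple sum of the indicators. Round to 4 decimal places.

Var(L+E) = 2 + 2·[0.35] = 2 + 0.7 = 2.7.
With uncorrelated errors the cross-covariances are all true-score covariance, so they carry over unchanged; only the diagonal terms shrink to ρᵢσᵢ².
True-score variance = [0.71 + 0.78] + 0.7 = 1.49 + 0.7 = 2.19.
Reliability = 2.19 / 2.7 = 0.8111.

0.8111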